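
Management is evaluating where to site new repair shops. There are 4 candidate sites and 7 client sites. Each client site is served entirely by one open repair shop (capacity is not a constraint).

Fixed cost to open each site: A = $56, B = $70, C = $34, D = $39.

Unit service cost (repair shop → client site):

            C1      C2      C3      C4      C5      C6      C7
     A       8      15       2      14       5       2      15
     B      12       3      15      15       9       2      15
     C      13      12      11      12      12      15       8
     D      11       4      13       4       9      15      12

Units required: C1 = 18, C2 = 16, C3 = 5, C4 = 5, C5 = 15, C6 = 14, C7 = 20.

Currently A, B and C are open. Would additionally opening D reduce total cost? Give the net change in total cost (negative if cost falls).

Yes — net change −1 (cost falls by 1).

Current service cost with {A, B, C}: 525.
Adding D: each client site re-picks its cheapest; new service cost 485, saving 40.
Extra fixed cost: 39. Net change = 39 − 40 = -1.
(Totals: 685 → 684.)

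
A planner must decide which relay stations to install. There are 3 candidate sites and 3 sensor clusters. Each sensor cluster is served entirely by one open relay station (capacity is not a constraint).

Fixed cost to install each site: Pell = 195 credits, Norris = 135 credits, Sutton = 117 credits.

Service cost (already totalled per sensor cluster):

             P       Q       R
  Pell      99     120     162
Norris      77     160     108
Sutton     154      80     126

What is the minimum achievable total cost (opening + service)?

For any fixed open set, each sensor cluster goes to its cheapest open site; total = fixed + service.
{Sutton}: P→Sutton 154, Q→Sutton 80, R→Sutton 126. Service 360; fixed 117; total 477.
{Norris}: service 345 + fixed 135 = 480
{Norris, Sutton}: service 265 + fixed 252 = 517
{Pell, Norris, Sutton}: service 265 + fixed 447 = 712
No other subset beats 477.

Minimum total cost: 477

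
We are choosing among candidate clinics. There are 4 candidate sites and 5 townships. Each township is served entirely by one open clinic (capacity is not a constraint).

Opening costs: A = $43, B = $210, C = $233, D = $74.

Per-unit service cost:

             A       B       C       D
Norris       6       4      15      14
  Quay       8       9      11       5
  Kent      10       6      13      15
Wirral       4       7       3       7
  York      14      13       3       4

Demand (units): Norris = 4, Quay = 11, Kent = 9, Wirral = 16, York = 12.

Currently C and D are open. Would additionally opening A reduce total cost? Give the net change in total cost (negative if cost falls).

Yes — net change −16 (cost falls by 16).

Current service cost with {C, D}: 312.
Adding A: each township re-picks its cheapest; new service cost 253, saving 59.
Extra fixed cost: 43. Net change = 43 − 59 = -16.
(Totals: 619 → 603.)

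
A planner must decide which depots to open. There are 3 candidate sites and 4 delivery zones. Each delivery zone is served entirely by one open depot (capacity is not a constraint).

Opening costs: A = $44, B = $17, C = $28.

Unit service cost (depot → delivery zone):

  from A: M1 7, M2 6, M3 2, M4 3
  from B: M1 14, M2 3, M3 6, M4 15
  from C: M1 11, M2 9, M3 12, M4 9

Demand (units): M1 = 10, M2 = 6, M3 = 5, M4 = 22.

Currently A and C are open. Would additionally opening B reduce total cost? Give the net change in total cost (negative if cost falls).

Yes — net change −1 (cost falls by 1).

Current service cost with {A, C}: 182.
Adding B: each delivery zone re-picks its cheapest; new service cost 164, saving 18.
Extra fixed cost: 17. Net change = 17 − 18 = -1.
(Totals: 254 → 253.)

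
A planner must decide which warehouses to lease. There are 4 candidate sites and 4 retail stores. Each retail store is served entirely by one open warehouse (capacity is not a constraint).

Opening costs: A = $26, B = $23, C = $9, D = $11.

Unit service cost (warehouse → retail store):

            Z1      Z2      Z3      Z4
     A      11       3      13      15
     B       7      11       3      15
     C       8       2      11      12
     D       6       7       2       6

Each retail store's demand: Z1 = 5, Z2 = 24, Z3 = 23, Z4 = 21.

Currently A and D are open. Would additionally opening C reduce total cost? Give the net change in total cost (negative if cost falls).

Current service cost with {A, D}: 274.
Adding C: each retail store re-picks its cheapest; new service cost 250, saving 24.
Extra fixed cost: 9. Net change = 9 − 24 = -15.
(Totals: 311 → 296.)

Yes — net change −15 (cost falls by 15).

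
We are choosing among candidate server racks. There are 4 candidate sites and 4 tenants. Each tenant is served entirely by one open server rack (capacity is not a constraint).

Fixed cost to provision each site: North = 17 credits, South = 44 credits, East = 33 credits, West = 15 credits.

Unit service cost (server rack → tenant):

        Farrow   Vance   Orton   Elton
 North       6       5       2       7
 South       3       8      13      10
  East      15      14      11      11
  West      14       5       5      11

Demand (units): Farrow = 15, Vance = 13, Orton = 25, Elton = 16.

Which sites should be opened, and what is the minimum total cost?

Open North and South; minimum total cost 333.

For any fixed open set, each tenant goes to its cheapest open site; total = fixed + service.
{North, South}: Farrow→South 3·15=45, Vance→North 5·13=65, Orton→North 2·25=50, Elton→North 7·16=112. Service 272; fixed 61; total 333.
{North}: Farrow→North 6·15=90, Vance→North 5·13=65, Orton→North 2·25=50, Elton→North 7·16=112. Service 317; fixed 17; total 334.
{North, South, West}: service 272 + fixed 76 = 348
{North, South, East, West}: service 272 + fixed 109 = 381
No other subset beats 333.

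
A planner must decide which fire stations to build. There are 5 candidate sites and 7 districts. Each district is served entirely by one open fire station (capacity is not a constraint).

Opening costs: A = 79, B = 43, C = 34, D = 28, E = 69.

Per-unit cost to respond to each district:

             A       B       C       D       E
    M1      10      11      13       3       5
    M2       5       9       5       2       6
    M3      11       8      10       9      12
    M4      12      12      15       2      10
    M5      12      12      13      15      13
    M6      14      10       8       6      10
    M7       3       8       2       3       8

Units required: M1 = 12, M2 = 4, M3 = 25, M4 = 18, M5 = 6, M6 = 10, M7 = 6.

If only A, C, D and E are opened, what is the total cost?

Total cost: 659

Each district is assigned to its cheapest site among the open ones.
{A, C, D, E}: M1→D 3·12=36, M2→D 2·4=8, M3→D 9·25=225, M4→D 2·18=36, M5→A 12·6=72, M6→D 6·10=60, M7→C 2·6=12. Service 449; fixed 210; total 659.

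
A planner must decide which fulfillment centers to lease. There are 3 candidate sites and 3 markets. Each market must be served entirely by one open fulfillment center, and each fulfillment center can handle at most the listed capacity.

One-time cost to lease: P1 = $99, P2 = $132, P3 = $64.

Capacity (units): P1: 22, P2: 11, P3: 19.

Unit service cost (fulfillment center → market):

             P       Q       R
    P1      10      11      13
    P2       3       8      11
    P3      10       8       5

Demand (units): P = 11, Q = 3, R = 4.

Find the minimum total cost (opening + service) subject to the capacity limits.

Open {P3}: P→P3 10·11=110, Q→P3 8·3=24, R→P3 5·4=20.
Loads: P3 carries 18/19. Service 154; fixed 64; total 218.
Next best feasible plan costs 273.

Minimum total cost: 218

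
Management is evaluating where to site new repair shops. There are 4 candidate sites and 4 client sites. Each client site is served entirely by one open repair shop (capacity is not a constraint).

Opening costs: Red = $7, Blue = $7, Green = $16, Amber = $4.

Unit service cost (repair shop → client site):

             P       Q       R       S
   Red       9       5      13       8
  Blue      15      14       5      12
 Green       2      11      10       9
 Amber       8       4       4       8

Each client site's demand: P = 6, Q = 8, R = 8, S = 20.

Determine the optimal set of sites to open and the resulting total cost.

Open Green and Amber; minimum total cost 256.

For any fixed open set, each client site goes to its cheapest open site; total = fixed + service.
{Green, Amber}: P→Green 2·6=12, Q→Amber 4·8=32, R→Amber 4·8=32, S→Amber 8·20=160. Service 236; fixed 20; total 256.
{Red, Green, Amber}: service 236 + fixed 27 = 263
{Blue, Green, Amber}: P→Green 2·6=12, Q→Amber 4·8=32, R→Amber 4·8=32, S→Amber 8·20=160. Service 236; fixed 27; total 263.
{Red, Blue, Green, Amber}: service 236 + fixed 34 = 270
No other subset beats 256.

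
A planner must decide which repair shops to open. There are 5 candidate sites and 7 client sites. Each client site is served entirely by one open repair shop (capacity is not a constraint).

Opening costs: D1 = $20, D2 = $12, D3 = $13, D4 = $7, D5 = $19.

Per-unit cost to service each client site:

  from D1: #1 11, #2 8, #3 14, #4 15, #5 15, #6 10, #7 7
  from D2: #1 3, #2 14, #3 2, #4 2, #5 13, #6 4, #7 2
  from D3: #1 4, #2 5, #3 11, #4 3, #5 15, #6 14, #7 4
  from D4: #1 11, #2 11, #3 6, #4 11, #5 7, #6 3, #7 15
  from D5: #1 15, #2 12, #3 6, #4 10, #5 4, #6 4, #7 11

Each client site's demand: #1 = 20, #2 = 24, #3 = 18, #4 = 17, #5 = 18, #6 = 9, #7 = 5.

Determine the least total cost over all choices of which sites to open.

For any fixed open set, each client site goes to its cheapest open site; total = fixed + service.
{D2, D3, D4, D5}: #1→D2 3·20=60, #2→D3 5·24=120, #3→D2 2·18=36, #4→D2 2·17=34, #5→D5 4·18=72, #6→D4 3·9=27, #7→D2 2·5=10. Service 359; fixed 51; total 410.
{D2, D3, D5}: #1→D2 3·20=60, #2→D3 5·24=120, #3→D2 2·18=36, #4→D2 2·17=34, #5→D5 4·18=72, #6→D2 4·9=36, #7→D2 2·5=10. Service 368; fixed 44; total 412.
{D1, D2, D3, D4, D5}: service 359 + fixed 71 = 430
{D4}: service 1007 + fixed 7 = 1014
No other subset beats 410.

Minimum total cost: 410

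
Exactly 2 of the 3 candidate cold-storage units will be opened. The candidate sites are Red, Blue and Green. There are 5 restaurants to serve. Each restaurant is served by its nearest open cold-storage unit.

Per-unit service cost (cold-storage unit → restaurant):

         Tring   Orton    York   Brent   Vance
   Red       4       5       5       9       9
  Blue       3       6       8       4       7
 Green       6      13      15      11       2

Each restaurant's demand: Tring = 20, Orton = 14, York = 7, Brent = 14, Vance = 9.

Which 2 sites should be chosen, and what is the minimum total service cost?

With exactly 2 open, each restaurant uses its cheapest among the chosen.
{Blue, Green}: Tring→Blue 3·20=60, Orton→Blue 6·14=84, York→Blue 8·7=56, Brent→Blue 4·14=56, Vance→Green 2·9=18. Service cost 274.
{Red, Blue}: service cost 284
{Red, Green}: service cost 329
Among all 3 size-2 choices, {Blue, Green} is lowest.

Choose Blue and Green; total service cost 274.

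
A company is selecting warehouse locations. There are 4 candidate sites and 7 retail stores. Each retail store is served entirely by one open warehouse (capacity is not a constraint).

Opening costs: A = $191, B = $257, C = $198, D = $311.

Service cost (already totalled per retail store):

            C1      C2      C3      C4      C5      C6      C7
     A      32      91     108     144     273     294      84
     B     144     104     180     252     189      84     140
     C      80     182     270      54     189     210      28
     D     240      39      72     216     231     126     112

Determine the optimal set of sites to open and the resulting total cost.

Open C and D; minimum total cost 1097.

For any fixed open set, each retail store goes to its cheapest open site; total = fixed + service.
{C, D}: C1→C 80, C2→D 39, C3→D 72, C4→C 54, C5→C 189, C6→D 126, C7→C 28. Service 588; fixed 509; total 1097.
{A, C}: service 712 + fixed 389 = 1101
{B, C}: C1→C 80, C2→B 104, C3→B 180, C4→C 54, C5→B 189, C6→B 84, C7→C 28. Service 719; fixed 455; total 1174.
{A, B, C, D}: C1→A 32, C2→D 39, C3→D 72, C4→C 54, C5→B 189, C6→B 84, C7→C 28. Service 498; fixed 957; total 1455.
(All 15 nonempty subsets were checked; C and D is lowest.)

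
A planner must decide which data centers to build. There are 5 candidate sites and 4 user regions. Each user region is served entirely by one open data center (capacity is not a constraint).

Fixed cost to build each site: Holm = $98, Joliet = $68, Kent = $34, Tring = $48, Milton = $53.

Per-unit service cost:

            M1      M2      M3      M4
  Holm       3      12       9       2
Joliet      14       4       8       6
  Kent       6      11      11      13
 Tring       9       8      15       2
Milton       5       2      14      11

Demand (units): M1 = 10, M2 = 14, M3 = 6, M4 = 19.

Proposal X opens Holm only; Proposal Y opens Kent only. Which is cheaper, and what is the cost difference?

Proposal X is cheaper by 173.

Proposal X: {Holm}: M1→Holm 3·10=30, M2→Holm 12·14=168, M3→Holm 9·6=54, M4→Holm 2·19=38. Service 290; fixed 98; total 388.
Proposal Y: {Kent}: M1→Kent 6·10=60, M2→Kent 11·14=154, M3→Kent 11·6=66, M4→Kent 13·19=247. Service 527; fixed 34; total 561.
Difference: |388 − 561| = 173.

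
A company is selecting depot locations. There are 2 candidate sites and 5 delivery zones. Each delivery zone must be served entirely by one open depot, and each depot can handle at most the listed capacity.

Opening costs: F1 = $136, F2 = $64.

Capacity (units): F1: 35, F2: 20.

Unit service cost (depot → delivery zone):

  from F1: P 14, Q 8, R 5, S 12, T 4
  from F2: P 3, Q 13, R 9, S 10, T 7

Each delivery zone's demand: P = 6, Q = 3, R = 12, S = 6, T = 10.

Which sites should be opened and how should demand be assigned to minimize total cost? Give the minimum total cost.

Open {F1, F2}: P→F2 3·6=18, Q→F1 8·3=24, R→F1 5·12=60, S→F2 10·6=60, T→F1 4·10=40.
Loads: F1 carries 25/35, F2 carries 12/20. Service 202; fixed 200; total 402.
Next best feasible plan costs 414.

Minimum total cost: 402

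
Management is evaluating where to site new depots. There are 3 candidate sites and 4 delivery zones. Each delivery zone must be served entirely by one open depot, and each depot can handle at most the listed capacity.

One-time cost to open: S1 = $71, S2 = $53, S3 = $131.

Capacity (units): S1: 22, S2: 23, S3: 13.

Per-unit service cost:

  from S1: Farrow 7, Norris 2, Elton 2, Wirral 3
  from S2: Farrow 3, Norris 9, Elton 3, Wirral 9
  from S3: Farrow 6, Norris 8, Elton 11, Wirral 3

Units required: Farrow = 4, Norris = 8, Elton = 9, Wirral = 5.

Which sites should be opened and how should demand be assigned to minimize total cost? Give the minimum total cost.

Open {S1, S2}: Farrow→S2 3·4=12, Norris→S1 2·8=16, Elton→S1 2·9=18, Wirral→S1 3·5=15.
Loads: S1 carries 22/22, S2 carries 4/23. Service 61; fixed 124; total 185.
Next best feasible plan costs 194.

Minimum total cost: 185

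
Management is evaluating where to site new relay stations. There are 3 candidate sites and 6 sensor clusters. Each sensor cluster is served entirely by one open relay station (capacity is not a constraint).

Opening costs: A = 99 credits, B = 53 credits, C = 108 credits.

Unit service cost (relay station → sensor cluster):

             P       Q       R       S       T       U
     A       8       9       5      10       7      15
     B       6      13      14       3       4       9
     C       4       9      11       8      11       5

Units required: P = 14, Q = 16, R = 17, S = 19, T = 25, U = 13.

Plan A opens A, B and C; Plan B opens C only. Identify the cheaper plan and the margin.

Plan A: {A, B, C}: P→C 4·14=56, Q→A 9·16=144, R→A 5·17=85, S→B 3·19=57, T→B 4·25=100, U→C 5·13=65. Service 507; fixed 260; total 767.
Plan B: {C}: P→C 4·14=56, Q→C 9·16=144, R→C 11·17=187, S→C 8·19=152, T→C 11·25=275, U→C 5·13=65. Service 879; fixed 108; total 987.
Difference: |767 − 987| = 220.

Plan A is cheaper by 220.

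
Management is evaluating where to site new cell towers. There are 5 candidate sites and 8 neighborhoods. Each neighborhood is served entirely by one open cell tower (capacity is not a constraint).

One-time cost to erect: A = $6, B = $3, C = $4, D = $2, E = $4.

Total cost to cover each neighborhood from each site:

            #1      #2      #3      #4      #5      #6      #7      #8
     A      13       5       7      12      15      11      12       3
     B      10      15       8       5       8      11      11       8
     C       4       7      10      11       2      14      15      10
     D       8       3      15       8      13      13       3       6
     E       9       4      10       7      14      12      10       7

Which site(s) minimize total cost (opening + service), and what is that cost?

For any fixed open set, each neighborhood goes to its cheapest open site; total = fixed + service.
{B, C, D}: #1→C 4, #2→D 3, #3→B 8, #4→B 5, #5→C 2, #6→B 11, #7→D 3, #8→D 6. Service 42; fixed 9; total 51.
{A, B, C, D}: service 38 + fixed 15 = 53
{A, C, D}: service 41 + fixed 12 = 53
{A, B, C, D, E}: service 38 + fixed 19 = 57
No other subset beats 51.

Open B, C and D; minimum total cost 51.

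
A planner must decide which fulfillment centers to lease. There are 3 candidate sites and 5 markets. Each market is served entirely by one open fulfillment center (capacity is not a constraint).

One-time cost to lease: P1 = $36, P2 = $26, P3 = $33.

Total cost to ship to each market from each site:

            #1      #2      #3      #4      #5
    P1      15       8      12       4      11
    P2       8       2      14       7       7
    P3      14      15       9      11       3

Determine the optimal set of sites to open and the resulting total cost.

For any fixed open set, each market goes to its cheapest open site; total = fixed + service.
{P2}: #1→P2 8, #2→P2 2, #3→P2 14, #4→P2 7, #5→P2 7. Service 38; fixed 26; total 64.
{P3}: service 52 + fixed 33 = 85
{P1}: service 50 + fixed 36 = 86
{P1, P2, P3}: #1→P2 8, #2→P2 2, #3→P3 9, #4→P1 4, #5→P3 3. Service 26; fixed 95; total 121.
No other subset beats 64.

Open P2 only; minimum total cost 64.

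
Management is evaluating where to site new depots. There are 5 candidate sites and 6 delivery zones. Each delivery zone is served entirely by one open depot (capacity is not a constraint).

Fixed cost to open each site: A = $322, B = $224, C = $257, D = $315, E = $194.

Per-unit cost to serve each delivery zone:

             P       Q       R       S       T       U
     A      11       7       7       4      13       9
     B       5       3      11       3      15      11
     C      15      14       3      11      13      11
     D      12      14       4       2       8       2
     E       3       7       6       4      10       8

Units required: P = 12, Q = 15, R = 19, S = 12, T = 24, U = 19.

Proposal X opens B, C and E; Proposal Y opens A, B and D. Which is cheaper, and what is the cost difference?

Proposal X is cheaper by 55.

Proposal X: {B, C, E}: P→E 3·12=36, Q→B 3·15=45, R→C 3·19=57, S→B 3·12=36, T→E 10·24=240, U→E 8·19=152. Service 566; fixed 675; total 1241.
Proposal Y: {A, B, D}: P→B 5·12=60, Q→B 3·15=45, R→D 4·19=76, S→D 2·12=24, T→D 8·24=192, U→D 2·19=38. Service 435; fixed 861; total 1296.
Difference: |1241 − 1296| = 55.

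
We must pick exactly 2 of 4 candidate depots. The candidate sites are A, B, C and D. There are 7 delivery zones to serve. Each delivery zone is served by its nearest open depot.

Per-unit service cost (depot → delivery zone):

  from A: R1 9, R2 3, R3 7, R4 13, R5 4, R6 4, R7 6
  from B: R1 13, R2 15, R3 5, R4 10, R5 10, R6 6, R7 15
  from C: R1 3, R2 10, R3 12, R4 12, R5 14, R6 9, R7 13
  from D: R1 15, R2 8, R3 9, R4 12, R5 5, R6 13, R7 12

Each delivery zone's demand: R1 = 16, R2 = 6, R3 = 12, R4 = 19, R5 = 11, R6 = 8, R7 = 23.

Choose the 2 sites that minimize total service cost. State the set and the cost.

With exactly 2 open, each delivery zone uses its cheapest among the chosen.
{A, C}: R1→C 3·16=48, R2→A 3·6=18, R3→A 7·12=84, R4→C 12·19=228, R5→A 4·11=44, R6→A 4·8=32, R7→A 6·23=138. Service cost 592.
{A, B}: service cost 626
{A, D}: service cost 688
Among all 6 size-2 choices, {A, C} is lowest.

Choose A and C; total service cost 592.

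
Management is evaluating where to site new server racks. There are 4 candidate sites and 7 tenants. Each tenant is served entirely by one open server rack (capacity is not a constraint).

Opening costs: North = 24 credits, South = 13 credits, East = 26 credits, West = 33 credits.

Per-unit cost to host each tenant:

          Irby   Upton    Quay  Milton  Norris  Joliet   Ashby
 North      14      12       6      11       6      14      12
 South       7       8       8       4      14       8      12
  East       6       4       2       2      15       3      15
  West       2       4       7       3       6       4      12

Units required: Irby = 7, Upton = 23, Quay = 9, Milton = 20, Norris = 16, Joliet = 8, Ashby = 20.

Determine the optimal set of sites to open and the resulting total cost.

Open East and West; minimum total cost 583.

For any fixed open set, each tenant goes to its cheapest open site; total = fixed + service.
{East, West}: Irby→West 2·7=14, Upton→East 4·23=92, Quay→East 2·9=18, Milton→East 2·20=40, Norris→West 6·16=96, Joliet→East 3·8=24, Ashby→West 12·20=240. Service 524; fixed 59; total 583.
{South, East, West}: service 524 + fixed 72 = 596
{North, East}: service 552 + fixed 50 = 602
{North, South, East, West}: service 524 + fixed 96 = 620
No other subset beats 583.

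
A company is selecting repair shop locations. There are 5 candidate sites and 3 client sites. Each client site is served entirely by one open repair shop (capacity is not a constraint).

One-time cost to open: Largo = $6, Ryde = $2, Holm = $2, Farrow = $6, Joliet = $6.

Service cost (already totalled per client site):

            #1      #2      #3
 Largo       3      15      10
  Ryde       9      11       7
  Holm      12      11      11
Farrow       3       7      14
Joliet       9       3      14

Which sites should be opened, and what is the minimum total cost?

For any fixed open set, each client site goes to its cheapest open site; total = fixed + service.
{Ryde, Farrow}: #1→Farrow 3, #2→Farrow 7, #3→Ryde 7. Service 17; fixed 8; total 25.
{Largo, Ryde, Joliet}: #1→Largo 3, #2→Joliet 3, #3→Ryde 7. Service 13; fixed 14; total 27.
{Ryde, Holm, Farrow}: service 17 + fixed 10 = 27
{Largo, Ryde, Holm, Farrow, Joliet}: service 13 + fixed 22 = 35
No other subset beats 25.

Open Ryde and Farrow; minimum total cost 25.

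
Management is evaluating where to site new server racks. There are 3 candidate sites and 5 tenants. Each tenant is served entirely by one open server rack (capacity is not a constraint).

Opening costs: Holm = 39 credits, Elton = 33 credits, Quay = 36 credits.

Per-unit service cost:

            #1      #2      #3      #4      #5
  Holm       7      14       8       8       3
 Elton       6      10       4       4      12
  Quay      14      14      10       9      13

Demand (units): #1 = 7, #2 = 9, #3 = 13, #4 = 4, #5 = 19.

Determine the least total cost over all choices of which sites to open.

Minimum total cost: 329

For any fixed open set, each tenant goes to its cheapest open site; total = fixed + service.
{Holm, Elton}: #1→Elton 6·7=42, #2→Elton 10·9=90, #3→Elton 4·13=52, #4→Elton 4·4=16, #5→Holm 3·19=57. Service 257; fixed 72; total 329.
{Holm, Elton, Quay}: #1→Elton 6·7=42, #2→Elton 10·9=90, #3→Elton 4·13=52, #4→Elton 4·4=16, #5→Holm 3·19=57. Service 257; fixed 108; total 365.
{Holm}: service 368 + fixed 39 = 407
{Elton}: service 428 + fixed 33 = 461
No other subset beats 329.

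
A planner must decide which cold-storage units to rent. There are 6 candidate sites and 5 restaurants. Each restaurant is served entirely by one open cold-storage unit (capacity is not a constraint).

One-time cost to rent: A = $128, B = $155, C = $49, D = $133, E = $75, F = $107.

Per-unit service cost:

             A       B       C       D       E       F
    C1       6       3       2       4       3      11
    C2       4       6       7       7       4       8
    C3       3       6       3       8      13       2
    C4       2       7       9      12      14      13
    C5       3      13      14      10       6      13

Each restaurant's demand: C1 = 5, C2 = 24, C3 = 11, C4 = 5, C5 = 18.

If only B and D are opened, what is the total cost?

Each restaurant is assigned to its cheapest site among the open ones.
{B, D}: C1→B 3·5=15, C2→B 6·24=144, C3→B 6·11=66, C4→B 7·5=35, C5→D 10·18=180. Service 440; fixed 288; total 728.

Total cost: 728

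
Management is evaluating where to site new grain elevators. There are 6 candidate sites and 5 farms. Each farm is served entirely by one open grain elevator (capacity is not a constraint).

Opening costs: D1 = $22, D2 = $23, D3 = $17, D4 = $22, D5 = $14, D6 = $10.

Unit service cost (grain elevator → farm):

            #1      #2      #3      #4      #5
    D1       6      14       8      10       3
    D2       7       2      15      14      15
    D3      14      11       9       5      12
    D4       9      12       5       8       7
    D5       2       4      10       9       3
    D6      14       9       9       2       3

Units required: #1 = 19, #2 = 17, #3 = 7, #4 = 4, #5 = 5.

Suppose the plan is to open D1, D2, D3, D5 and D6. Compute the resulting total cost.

Each farm is assigned to its cheapest site among the open ones.
{D1, D2, D3, D5, D6}: #1→D5 2·19=38, #2→D2 2·17=34, #3→D1 8·7=56, #4→D6 2·4=8, #5→D1 3·5=15. Service 151; fixed 86; total 237.

Total cost: 237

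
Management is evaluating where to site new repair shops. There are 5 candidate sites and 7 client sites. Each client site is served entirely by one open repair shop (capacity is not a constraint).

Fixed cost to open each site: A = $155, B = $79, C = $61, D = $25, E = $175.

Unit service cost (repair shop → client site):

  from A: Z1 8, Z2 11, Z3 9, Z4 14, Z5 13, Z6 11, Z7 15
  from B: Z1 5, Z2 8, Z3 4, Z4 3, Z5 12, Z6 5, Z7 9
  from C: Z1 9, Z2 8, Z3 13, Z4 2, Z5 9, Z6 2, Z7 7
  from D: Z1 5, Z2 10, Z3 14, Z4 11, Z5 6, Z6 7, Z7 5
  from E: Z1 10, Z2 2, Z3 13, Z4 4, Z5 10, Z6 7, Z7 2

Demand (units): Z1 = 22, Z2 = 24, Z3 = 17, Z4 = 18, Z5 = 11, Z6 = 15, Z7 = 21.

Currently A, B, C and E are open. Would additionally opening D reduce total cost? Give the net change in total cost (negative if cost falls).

Yes — net change −8 (cost falls by 8).

Current service cost with {A, B, C, E}: 433.
Adding D: each client site re-picks its cheapest; new service cost 400, saving 33.
Extra fixed cost: 25. Net change = 25 − 33 = -8.
(Totals: 903 → 895.)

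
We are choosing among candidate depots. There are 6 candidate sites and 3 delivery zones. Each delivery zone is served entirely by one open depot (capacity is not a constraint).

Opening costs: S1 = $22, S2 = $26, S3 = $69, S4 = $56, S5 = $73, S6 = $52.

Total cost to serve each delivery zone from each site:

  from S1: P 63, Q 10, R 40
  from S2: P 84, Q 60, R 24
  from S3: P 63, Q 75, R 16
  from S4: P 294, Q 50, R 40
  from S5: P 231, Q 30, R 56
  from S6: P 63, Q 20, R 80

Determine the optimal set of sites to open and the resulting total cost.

For any fixed open set, each delivery zone goes to its cheapest open site; total = fixed + service.
{S1}: P→S1 63, Q→S1 10, R→S1 40. Service 113; fixed 22; total 135.
{S1, S2}: service 97 + fixed 48 = 145
{S1, S3}: service 89 + fixed 91 = 180
{S1, S2, S3, S4, S5, S6}: P→S1 63, Q→S1 10, R→S3 16. Service 89; fixed 298; total 387.
No other subset beats 135.

Open S1 only; minimum total cost 135.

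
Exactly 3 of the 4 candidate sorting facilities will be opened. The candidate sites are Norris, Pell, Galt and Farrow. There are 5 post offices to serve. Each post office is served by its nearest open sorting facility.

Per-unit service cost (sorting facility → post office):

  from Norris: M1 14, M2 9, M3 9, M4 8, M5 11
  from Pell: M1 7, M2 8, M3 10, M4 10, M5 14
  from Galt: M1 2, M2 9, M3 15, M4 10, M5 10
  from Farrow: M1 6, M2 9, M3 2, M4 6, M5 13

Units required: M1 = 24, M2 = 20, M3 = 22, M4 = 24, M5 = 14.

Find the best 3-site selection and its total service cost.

Choose Pell, Galt and Farrow; total service cost 536.

With exactly 3 open, each post office uses its cheapest among the chosen.
{Pell, Galt, Farrow}: M1→Galt 2·24=48, M2→Pell 8·20=160, M3→Farrow 2·22=44, M4→Farrow 6·24=144, M5→Galt 10·14=140. Service cost 536.
{Norris, Galt, Farrow}: service cost 556
{Norris, Pell, Farrow}: service cost 646
Among all 4 size-3 choices, {Pell, Galt, Farrow} is lowest.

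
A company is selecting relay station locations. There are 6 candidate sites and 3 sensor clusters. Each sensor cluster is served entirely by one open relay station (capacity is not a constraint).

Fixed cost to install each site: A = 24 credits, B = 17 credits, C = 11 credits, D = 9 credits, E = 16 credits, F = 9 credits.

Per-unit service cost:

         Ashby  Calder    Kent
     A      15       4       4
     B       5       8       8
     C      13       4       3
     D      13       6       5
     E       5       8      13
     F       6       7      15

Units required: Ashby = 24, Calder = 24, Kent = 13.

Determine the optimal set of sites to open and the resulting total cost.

Open C and E; minimum total cost 282.

For any fixed open set, each sensor cluster goes to its cheapest open site; total = fixed + service.
{C, E}: Ashby→E 5·24=120, Calder→C 4·24=96, Kent→C 3·13=39. Service 255; fixed 27; total 282.
{B, C}: service 255 + fixed 28 = 283
{C, D, E}: service 255 + fixed 36 = 291
{A, B, C, D, E, F}: service 255 + fixed 86 = 341
No other subset beats 282.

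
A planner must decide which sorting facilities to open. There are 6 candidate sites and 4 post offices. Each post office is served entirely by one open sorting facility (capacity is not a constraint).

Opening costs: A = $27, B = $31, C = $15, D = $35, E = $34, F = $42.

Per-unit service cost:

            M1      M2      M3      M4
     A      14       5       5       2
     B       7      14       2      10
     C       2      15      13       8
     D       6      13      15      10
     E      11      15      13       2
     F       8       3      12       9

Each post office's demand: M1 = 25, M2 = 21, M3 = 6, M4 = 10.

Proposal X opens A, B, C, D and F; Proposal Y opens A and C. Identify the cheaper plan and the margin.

Proposal Y is cheaper by 48.

Proposal X: {A, B, C, D, F}: M1→C 2·25=50, M2→F 3·21=63, M3→B 2·6=12, M4→A 2·10=20. Service 145; fixed 150; total 295.
Proposal Y: {A, C}: M1→C 2·25=50, M2→A 5·21=105, M3→A 5·6=30, M4→A 2·10=20. Service 205; fixed 42; total 247.
Difference: |295 − 247| = 48.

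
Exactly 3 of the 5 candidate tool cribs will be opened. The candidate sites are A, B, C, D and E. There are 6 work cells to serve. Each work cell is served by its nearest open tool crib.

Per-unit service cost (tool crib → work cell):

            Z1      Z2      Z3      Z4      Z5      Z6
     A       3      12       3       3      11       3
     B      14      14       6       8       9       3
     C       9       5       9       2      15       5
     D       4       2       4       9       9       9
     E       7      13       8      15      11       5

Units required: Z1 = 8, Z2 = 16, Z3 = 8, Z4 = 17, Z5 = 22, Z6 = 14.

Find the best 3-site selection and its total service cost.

With exactly 3 open, each work cell uses its cheapest among the chosen.
{A, C, D}: Z1→A 3·8=24, Z2→D 2·16=32, Z3→A 3·8=24, Z4→C 2·17=34, Z5→D 9·22=198, Z6→A 3·14=42. Service cost 354.
{B, C, D}: service cost 370
{A, B, D}: service cost 371
Among all 10 size-3 choices, {A, C, D} is lowest.

Choose A, C and D; total service cost 354.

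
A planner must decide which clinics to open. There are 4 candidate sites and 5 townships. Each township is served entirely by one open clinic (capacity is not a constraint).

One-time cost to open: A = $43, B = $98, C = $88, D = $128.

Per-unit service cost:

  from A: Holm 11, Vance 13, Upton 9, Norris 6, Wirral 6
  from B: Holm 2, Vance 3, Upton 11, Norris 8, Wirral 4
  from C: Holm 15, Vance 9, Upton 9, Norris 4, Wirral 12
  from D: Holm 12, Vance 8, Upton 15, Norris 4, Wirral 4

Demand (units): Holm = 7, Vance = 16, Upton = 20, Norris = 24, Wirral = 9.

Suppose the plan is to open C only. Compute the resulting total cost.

Each township is assigned to its cheapest site among the open ones.
{C}: Holm→C 15·7=105, Vance→C 9·16=144, Upton→C 9·20=180, Norris→C 4·24=96, Wirral→C 12·9=108. Service 633; fixed 88; total 721.

Total cost: 721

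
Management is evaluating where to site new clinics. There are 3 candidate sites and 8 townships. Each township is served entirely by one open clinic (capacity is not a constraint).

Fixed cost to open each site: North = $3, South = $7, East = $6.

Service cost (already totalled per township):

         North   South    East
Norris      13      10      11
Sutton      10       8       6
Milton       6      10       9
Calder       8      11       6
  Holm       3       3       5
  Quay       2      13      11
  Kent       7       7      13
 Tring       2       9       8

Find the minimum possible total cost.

For any fixed open set, each township goes to its cheapest open site; total = fixed + service.
{North, East}: Norris→East 11, Sutton→East 6, Milton→North 6, Calder→East 6, Holm→North 3, Quay→North 2, Kent→North 7, Tring→North 2. Service 43; fixed 9; total 52.
{North}: Norris→North 13, Sutton→North 10, Milton→North 6, Calder→North 8, Holm→North 3, Quay→North 2, Kent→North 7, Tring→North 2. Service 51; fixed 3; total 54.
{North, South}: Norris→South 10, Sutton→South 8, Milton→North 6, Calder→North 8, Holm→North 3, Quay→North 2, Kent→North 7, Tring→North 2. Service 46; fixed 10; total 56.
{North, South, East}: Norris→South 10, Sutton→East 6, Milton→North 6, Calder→East 6, Holm→North 3, Quay→North 2, Kent→North 7, Tring→North 2. Service 42; fixed 16; total 58.
No other subset beats 52.

Minimum total cost: 52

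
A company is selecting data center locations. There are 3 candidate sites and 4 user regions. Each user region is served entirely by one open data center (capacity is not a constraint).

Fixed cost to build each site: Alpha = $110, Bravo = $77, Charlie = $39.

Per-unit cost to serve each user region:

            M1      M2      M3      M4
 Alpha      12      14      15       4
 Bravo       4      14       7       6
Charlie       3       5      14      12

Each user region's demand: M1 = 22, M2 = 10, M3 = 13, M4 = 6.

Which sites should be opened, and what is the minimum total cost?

For any fixed open set, each user region goes to its cheapest open site; total = fixed + service.
{Bravo, Charlie}: M1→Charlie 3·22=66, M2→Charlie 5·10=50, M3→Bravo 7·13=91, M4→Bravo 6·6=36. Service 243; fixed 116; total 359.
{Charlie}: service 370 + fixed 39 = 409
{Bravo}: service 355 + fixed 77 = 432
{Alpha, Bravo, Charlie}: service 231 + fixed 226 = 457
(All 7 nonempty subsets were checked; Bravo and Charlie is lowest.)

Open Bravo and Charlie; minimum total cost 359.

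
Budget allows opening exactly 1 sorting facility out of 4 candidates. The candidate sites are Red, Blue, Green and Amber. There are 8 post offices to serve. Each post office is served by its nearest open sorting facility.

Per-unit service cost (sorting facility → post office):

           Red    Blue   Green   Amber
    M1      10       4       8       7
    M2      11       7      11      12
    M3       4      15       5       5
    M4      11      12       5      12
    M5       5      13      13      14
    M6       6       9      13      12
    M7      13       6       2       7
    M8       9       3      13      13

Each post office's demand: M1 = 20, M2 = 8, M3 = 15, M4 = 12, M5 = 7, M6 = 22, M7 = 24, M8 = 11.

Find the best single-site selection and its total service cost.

With exactly 1 open, each post office uses its cheapest among the chosen.
{Green}: M1→Green 8·20=160, M2→Green 11·8=88, M3→Green 5·15=75, M4→Green 5·12=60, M5→Green 13·7=91, M6→Green 13·22=286, M7→Green 2·24=48, M8→Green 13·11=143. Service cost 951.
{Blue}: service cost 971
{Red}: service cost 1058
Among all 4 size-1 choices, {Green} is lowest.

Choose Green only; total service cost 951.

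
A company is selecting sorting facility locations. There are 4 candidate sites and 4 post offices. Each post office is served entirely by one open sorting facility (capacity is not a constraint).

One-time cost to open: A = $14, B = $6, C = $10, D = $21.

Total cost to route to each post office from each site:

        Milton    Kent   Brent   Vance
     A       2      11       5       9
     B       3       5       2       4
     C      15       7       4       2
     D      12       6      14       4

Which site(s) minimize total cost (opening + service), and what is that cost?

Open B only; minimum total cost 20.

For any fixed open set, each post office goes to its cheapest open site; total = fixed + service.
{B}: Milton→B 3, Kent→B 5, Brent→B 2, Vance→B 4. Service 14; fixed 6; total 20.
{B, C}: Milton→B 3, Kent→B 5, Brent→B 2, Vance→C 2. Service 12; fixed 16; total 28.
{A, B}: Milton→A 2, Kent→B 5, Brent→B 2, Vance→B 4. Service 13; fixed 20; total 33.
{A, B, C, D}: service 11 + fixed 51 = 62
No other subset beats 20.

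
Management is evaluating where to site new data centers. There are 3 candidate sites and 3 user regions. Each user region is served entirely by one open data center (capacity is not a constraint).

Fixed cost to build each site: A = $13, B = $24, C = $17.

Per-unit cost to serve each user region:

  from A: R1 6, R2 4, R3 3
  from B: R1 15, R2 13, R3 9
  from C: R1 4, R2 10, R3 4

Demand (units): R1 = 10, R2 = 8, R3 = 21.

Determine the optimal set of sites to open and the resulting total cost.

For any fixed open set, each user region goes to its cheapest open site; total = fixed + service.
{A, C}: R1→C 4·10=40, R2→A 4·8=32, R3→A 3·21=63. Service 135; fixed 30; total 165.
{A}: service 155 + fixed 13 = 168
{A, B, C}: service 135 + fixed 54 = 189
(All 7 nonempty subsets were checked; A and C is lowest.)

Open A and C; minimum total cost 165.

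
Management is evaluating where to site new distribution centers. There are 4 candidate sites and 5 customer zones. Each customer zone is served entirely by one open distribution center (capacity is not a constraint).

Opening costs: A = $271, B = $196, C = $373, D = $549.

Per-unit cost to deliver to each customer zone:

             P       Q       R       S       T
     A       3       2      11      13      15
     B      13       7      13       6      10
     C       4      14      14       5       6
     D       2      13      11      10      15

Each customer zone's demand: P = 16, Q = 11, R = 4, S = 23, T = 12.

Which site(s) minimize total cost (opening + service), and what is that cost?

For any fixed open set, each customer zone goes to its cheapest open site; total = fixed + service.
{B}: P→B 13·16=208, Q→B 7·11=77, R→B 13·4=52, S→B 6·23=138, T→B 10·12=120. Service 595; fixed 196; total 791.
{C}: P→C 4·16=64, Q→C 14·11=154, R→C 14·4=56, S→C 5·23=115, T→C 6·12=72. Service 461; fixed 373; total 834.
{A, B}: P→A 3·16=48, Q→A 2·11=22, R→A 11·4=44, S→B 6·23=138, T→B 10·12=120. Service 372; fixed 467; total 839.
{A, B, C, D}: service 285 + fixed 1389 = 1674
No other subset beats 791.

Open B only; minimum total cost 791.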